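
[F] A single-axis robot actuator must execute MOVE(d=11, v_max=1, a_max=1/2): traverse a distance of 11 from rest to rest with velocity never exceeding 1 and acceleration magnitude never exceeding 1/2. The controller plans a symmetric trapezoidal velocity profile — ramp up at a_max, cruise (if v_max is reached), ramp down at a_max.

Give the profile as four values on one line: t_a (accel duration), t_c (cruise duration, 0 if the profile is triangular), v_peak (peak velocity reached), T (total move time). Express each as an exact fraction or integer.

v_max²/a_max = 1²/(1/2) = 2
11 ≥ 2 so v_max reached
t_a = 1/(1/2) = 2; v_peak = 1
d_cruise = 11 − 2 = 9; t_c = 9/1 = 9
T = 2·2 + 9 = 13

t_a=2 t_c=9 v_peak=1 T=13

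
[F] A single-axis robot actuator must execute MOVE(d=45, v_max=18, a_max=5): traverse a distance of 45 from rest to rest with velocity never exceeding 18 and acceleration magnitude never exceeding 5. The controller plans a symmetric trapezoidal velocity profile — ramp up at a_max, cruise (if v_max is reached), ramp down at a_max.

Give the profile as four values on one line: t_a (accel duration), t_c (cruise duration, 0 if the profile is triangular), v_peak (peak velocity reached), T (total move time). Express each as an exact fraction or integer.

t_a=3 t_c=0 v_peak=15 T=6

(v_max)²/a_max = 18²/5 = 324/5
45 < 324/5 → triangular
v_peak = √(45·5) = √225 = 15
t_a = 15/5 = 3; t_c = 0
T = 2·3 = 6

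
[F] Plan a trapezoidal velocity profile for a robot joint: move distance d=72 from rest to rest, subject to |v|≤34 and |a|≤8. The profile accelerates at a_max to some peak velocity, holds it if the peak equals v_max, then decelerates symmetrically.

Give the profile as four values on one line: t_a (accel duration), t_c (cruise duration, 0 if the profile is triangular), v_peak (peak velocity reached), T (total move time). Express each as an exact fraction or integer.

(v_max)²/a_max = 34²/8 = 289/2
72 < 289/2 ⇒ no cruise
v_peak = √(72·8) = √576 = 24
t_a = 24/8 = 3; t_c = 0
T = 2·3 = 6

t_a=3 t_c=0 v_peak=24 T=6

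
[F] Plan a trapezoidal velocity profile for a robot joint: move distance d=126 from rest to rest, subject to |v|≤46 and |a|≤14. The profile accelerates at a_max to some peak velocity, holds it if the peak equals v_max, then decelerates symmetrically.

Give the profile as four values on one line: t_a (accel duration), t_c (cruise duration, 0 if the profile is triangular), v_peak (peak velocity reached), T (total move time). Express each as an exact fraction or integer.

vₘ²/aₘ = 46²/14 = 1058/7
126 < 1058/7 ⇒ no cruise
v_peak = √(126·14) = √1764 = 42
t_a = 42/14 = 3; t_c = 0
T = 2·3 = 6

t_a=3 t_c=0 v_peak=42 T=6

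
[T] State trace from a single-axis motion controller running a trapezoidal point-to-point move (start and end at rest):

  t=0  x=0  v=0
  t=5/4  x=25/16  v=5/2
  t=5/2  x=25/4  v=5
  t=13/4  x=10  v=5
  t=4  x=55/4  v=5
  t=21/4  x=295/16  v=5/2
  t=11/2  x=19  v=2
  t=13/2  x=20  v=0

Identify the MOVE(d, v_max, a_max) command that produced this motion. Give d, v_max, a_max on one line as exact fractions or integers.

d=20 v_max=5 a_max=2

final state: t=13/2, x=20, v=0 → d = 20
a_max = (5/2−0)/(5/4−0) = 2
max v = 5 over t∈[5/2,4] → v_max = 5
check: 5·(5/2+3/2) = 20 ✓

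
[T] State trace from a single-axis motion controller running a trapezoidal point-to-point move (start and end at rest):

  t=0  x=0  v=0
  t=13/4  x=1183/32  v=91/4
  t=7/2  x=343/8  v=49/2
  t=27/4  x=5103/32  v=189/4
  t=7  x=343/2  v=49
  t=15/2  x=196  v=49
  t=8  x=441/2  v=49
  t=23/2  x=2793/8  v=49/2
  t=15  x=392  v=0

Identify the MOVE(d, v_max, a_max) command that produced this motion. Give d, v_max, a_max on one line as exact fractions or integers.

final state: t=15, x=392, v=0 → d = 392
a_max = (91/4−0)/(13/4−0) = 7
max v = 49 over t∈[7,8] → v_max = 49
check: 49·(7+1) = 392 ✓

d=392 v_max=49 a_max=7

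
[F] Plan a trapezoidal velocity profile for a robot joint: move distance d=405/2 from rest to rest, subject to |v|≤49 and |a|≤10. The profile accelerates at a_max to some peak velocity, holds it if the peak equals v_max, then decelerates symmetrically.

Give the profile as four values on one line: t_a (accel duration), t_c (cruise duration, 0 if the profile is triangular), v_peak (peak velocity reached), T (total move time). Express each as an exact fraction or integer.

(v_max)²/a_max = 49²/10 = 2401/10
405/2 < 2401/10 → triangular
v_peak = √(405/2·10) = √2025 = 45
t_a = 45/10 = 9/2; t_c = 0
T = 2·9/2 = 9

t_a=9/2 t_c=0 v_peak=45 T=9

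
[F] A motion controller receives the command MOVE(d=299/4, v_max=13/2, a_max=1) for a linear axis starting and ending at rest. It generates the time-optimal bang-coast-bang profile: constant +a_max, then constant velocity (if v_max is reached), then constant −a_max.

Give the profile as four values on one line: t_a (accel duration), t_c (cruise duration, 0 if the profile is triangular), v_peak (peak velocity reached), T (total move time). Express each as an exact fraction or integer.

t_a=13/2 t_c=5 v_peak=13/2 T=18

v_max²/a_max = (13/2)²/1 = 169/4
299/4 ≥ 169/4 so v_max reached
t_a = (13/2)/1 = 13/2; v_peak = 13/2
d_cruise = 299/4 − 169/4 = 65/2; t_c = (65/2)/(13/2) = 5
T = 2·13/2 + 5 = 18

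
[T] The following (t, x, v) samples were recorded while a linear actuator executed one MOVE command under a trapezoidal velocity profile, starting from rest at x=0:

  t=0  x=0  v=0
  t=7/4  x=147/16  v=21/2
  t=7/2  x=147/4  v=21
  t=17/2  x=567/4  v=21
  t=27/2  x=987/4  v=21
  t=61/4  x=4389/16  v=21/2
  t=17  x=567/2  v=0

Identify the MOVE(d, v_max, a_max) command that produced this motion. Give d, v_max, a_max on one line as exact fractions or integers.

final state: t=17, x=567/2, v=0 → d = 567/2
a_max = (21/2−0)/(7/4−0) = 6
max v = 21 over t∈[7/2,27/2] → v_max = 21
check: 21·(7/2+10) = 567/2 ✓

d=567/2 v_max=21 a_max=6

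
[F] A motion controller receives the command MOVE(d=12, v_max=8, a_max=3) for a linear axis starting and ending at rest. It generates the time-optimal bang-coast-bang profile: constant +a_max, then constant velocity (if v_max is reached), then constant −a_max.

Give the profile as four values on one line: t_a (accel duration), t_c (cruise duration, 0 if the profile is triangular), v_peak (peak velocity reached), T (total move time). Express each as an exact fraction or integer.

v_max²/a_max = 8²/3 = 64/3
12 < 64/3 so t_c = 0
v_peak = √(12·3) = √36 = 6
t_a = 6/3 = 2; t_c = 0
T = 2·2 = 4

t_a=2 t_c=0 v_peak=6 T=4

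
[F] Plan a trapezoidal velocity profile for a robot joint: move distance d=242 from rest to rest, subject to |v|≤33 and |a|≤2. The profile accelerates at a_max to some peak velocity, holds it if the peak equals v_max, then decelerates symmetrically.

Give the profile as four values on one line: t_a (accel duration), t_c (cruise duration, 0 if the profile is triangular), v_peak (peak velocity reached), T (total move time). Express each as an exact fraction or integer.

(v_max)²/a_max = 33²/2 = 1089/2
242 < 1089/2 so t_c = 0
v_peak = √(242·2) = √484 = 22
t_a = 22/2 = 11; t_c = 0
T = 2·11 = 22

t_a=11 t_c=0 v_peak=22 T=22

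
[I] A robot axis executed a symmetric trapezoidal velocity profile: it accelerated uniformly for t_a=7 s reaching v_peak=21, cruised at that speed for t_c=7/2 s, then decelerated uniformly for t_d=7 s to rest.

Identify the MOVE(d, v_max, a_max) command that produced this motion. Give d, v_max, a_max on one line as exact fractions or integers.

d=441/2 v_max=21 a_max=3

a_max = 21/7 = 3
d_a = ½·21·7 = 147/2; d_c = 21·7/2 = 147/2
d = 2·147/2 + 147/2 = 441/2
t_c = 7/2 > 0 → v_max = v_peak = 21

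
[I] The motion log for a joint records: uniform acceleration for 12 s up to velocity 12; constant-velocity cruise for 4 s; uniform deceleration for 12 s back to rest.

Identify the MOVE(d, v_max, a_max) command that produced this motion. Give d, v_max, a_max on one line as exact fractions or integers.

d=192 v_max=12 a_max=1

a_max = 12/12 = 1
d_a = ½·12·12 = 72; d_c = 12·4 = 48
d = 2·72 + 48 = 192
t_c = 4 > 0 ⇒ limit active, v_max = 12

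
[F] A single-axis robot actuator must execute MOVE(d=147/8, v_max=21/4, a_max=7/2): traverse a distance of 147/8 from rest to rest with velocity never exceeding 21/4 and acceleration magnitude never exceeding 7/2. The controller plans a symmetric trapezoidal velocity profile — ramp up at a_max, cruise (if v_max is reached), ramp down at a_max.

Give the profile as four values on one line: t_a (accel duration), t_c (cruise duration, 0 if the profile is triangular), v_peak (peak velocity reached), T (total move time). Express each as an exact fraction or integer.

t_a=3/2 t_c=2 v_peak=21/4 T=5

v_max²/a_max = (21/4)²/(7/2) = 63/8
147/8 ≥ 63/8 so v_max reached
t_a = (21/4)/(7/2) = 3/2; v_peak = 21/4
d_cruise = 147/8 − 63/8 = 21/2; t_c = (21/2)/(21/4) = 2
T = 2·3/2 + 2 = 5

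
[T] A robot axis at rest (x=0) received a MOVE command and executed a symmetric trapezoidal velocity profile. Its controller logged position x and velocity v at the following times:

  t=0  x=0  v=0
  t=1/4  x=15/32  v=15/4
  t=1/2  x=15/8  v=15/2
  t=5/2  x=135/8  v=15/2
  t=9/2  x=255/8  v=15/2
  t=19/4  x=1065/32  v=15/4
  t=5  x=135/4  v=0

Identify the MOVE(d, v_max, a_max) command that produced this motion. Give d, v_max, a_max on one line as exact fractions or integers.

final state: t=5, x=135/4, v=0 → d = 135/4
a_max = (15/4−0)/(1/4−0) = 15
max v = 15/2 over t∈[1/2,9/2] → v_max = 15/2
check: 15/2·(1/2+4) = 135/4 ✓

d=135/4 v_max=15/2 a_max=15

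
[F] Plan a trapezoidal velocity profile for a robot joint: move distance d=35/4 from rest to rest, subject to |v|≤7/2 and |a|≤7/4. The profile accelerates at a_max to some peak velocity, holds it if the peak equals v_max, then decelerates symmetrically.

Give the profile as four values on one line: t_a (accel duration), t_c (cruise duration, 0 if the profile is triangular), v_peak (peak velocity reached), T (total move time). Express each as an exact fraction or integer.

(v_max)²/a_max = (7/2)²/(7/4) = 7
35/4 ≥ 7 so v_max reached
t_a = (7/2)/(7/4) = 2; v_peak = 7/2
d_cruise = 35/4 − 7 = 7/4; t_c = (7/4)/(7/2) = 1/2
T = 2·2 + 1/2 = 9/2

t_a=2 t_c=1/2 v_peak=7/2 T=9/2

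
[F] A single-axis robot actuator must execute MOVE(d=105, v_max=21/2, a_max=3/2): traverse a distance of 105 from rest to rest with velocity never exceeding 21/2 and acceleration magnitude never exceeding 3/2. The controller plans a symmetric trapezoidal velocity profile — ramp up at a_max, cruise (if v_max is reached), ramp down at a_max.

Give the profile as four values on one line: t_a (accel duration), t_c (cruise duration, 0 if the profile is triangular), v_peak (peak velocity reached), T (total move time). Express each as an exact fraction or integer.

t_a=7 t_c=3 v_peak=21/2 T=17

vₘ²/aₘ = (21/2)²/(3/2) = 147/2
105 ≥ 147/2 → trapezoidal
t_a = (21/2)/(3/2) = 7; v_peak = 21/2
d_cruise = 105 − 147/2 = 63/2; t_c = (63/2)/(21/2) = 3
T = 2·7 + 3 = 17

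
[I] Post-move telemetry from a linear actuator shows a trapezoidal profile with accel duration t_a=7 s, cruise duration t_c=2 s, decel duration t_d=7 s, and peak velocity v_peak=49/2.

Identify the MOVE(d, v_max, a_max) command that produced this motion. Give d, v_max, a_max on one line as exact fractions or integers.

d=441/2 v_max=49/2 a_max=7/2

a_max = (49/2)/7 = 7/2
d_a = ½·49/2·7 = 343/4; d_c = 49/2·2 = 49
d = 2·343/4 + 49 = 441/2
t_c = 2 > 0 so v_max = 49/2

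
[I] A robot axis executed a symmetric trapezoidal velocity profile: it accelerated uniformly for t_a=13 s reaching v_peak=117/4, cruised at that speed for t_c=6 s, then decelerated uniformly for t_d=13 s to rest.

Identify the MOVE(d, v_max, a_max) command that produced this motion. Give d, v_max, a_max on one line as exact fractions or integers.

d=2223/4 v_max=117/4 a_max=9/4

a_max = (117/4)/13 = 9/4
d_a = ½·117/4·13 = 1521/8; d_c = 117/4·6 = 351/2
d = 2·1521/8 + 351/2 = 2223/4
t_c = 6 > 0 → v_max = v_peak = 117/4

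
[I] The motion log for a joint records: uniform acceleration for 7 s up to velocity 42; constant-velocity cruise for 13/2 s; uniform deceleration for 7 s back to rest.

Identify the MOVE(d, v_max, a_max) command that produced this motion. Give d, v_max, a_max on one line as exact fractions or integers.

a_max = 42/7 = 6
d_a = ½·42·7 = 147; d_c = 42·13/2 = 273
d = 2·147 + 273 = 567
t_c = 13/2 > 0 ⇒ limit active, v_max = 42

d=567 v_max=42 a_max=6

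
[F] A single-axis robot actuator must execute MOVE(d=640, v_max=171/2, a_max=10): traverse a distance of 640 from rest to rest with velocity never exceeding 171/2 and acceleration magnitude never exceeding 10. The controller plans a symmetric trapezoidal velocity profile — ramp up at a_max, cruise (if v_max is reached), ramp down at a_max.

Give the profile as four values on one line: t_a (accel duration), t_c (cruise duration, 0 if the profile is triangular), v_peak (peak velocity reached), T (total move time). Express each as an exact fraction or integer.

vₘ²/aₘ = (171/2)²/10 = 29241/40
640 < 29241/40 ⇒ no cruise
v_peak = √(640·10) = √6400 = 80
t_a = 80/10 = 8; t_c = 0
T = 2·8 = 16

t_a=8 t_c=0 v_peak=80 T=16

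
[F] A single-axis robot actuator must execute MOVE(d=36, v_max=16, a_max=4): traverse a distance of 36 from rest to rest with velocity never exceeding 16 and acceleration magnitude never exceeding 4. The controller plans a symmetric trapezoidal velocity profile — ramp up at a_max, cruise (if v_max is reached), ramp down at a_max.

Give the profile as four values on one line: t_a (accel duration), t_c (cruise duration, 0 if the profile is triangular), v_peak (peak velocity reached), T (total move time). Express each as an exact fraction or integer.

vₘ²/aₘ = 16²/4 = 64
36 < 64 → triangular
v_peak = √(36·4) = √144 = 12
t_a = 12/4 = 3; t_c = 0
T = 2·3 = 6

t_a=3 t_c=0 v_peak=12 T=6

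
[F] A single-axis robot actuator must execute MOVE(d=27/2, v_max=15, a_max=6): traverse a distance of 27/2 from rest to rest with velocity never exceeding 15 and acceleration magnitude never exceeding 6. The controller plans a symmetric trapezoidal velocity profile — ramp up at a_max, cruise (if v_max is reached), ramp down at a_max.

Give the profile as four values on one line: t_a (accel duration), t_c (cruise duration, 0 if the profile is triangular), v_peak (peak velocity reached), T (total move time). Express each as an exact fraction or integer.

v_max²/a_max = 15²/6 = 75/2
27/2 < 75/2 → triangular
v_peak = √(27/2·6) = √81 = 9
t_a = 9/6 = 3/2; t_c = 0
T = 2·3/2 = 3

t_a=3/2 t_c=0 v_peak=9 T=3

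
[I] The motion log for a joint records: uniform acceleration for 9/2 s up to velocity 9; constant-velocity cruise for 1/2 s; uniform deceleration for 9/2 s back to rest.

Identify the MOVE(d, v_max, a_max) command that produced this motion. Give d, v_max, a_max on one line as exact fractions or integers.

d=45 v_max=9 a_max=2

a_max = 9/(9/2) = 2
d_a = ½·9·9/2 = 81/4; d_c = 9·1/2 = 9/2
d = 2·81/4 + 9/2 = 45
t_c = 1/2 > 0 → v_max = v_peak = 9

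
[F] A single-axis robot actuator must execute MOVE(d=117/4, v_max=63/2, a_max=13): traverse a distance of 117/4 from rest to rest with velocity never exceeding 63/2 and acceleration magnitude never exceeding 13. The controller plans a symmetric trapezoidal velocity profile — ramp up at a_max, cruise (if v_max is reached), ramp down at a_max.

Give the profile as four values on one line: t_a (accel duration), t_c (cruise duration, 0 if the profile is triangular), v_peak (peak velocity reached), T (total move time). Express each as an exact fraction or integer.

t_a=3/2 t_c=0 v_peak=39/2 T=3

(v_max)²/a_max = (63/2)²/13 = 3969/52
117/4 < 3969/52 ⇒ no cruise
v_peak = √(117/4·13) = √(1521/4) = 39/2
t_a = (39/2)/13 = 3/2; t_c = 0
T = 2·3/2 = 3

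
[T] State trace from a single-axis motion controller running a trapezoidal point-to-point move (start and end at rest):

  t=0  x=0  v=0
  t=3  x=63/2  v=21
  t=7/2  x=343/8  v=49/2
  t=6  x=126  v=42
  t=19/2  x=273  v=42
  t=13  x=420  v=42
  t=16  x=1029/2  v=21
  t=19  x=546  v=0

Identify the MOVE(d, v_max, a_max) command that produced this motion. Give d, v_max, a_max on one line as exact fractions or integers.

final state: t=19, x=546, v=0 → d = 546
a_max = (21−0)/(3−0) = 7
max v = 42 over t∈[6,13] → v_max = 42
check: 42·(6+7) = 546 ✓

d=546 v_max=42 a_max=7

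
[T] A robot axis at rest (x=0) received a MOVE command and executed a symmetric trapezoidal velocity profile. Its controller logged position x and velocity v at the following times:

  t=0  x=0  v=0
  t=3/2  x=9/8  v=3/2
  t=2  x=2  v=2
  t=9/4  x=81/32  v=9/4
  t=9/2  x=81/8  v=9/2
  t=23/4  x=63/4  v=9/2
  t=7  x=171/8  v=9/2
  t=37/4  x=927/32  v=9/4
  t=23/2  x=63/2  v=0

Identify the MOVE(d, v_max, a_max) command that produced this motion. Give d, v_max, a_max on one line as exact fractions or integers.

final state: t=23/2, x=63/2, v=0 → d = 63/2
a_max = (3/2−0)/(3/2−0) = 1
max v = 9/2 over t∈[9/2,7] → v_max = 9/2
check: 9/2·(9/2+5/2) = 63/2 ✓

d=63/2 v_max=9/2 a_max=1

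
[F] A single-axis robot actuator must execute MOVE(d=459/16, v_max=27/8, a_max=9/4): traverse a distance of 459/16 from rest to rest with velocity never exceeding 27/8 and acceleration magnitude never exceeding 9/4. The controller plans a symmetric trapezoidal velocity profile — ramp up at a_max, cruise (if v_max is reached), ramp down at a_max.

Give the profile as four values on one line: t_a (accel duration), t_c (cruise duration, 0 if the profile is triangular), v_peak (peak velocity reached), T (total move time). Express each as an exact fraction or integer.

v_max²/a_max = (27/8)²/(9/4) = 81/16
459/16 ≥ 81/16 ⇒ cruise phase
t_a = (27/8)/(9/4) = 3/2; v_peak = 27/8
d_cruise = 459/16 − 81/16 = 189/8; t_c = (189/8)/(27/8) = 7
T = 2·3/2 + 7 = 10

t_a=3/2 t_c=7 v_peak=27/8 T=10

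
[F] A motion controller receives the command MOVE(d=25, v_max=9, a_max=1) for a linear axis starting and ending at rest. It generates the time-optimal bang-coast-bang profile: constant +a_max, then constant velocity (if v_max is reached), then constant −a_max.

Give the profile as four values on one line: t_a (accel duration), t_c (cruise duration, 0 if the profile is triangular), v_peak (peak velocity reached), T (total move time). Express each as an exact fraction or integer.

t_a=5 t_c=0 v_peak=5 T=10

(v_max)²/a_max = 9²/1 = 81
25 < 81 ⇒ no cruise
v_peak = √(25·1) = √25 = 5
t_a = 5/1 = 5; t_c = 0
T = 2·5 = 10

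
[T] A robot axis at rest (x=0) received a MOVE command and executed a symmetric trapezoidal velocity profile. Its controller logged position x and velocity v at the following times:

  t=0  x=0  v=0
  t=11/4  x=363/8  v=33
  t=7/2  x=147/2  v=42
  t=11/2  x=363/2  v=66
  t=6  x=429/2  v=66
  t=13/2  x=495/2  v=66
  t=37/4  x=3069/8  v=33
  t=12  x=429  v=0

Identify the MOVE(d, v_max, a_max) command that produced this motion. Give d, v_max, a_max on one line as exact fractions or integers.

final state: t=12, x=429, v=0 → d = 429
a_max = (33−0)/(11/4−0) = 12
max v = 66 over t∈[11/2,13/2] → v_max = 66
check: 66·(11/2+1) = 429 ✓

d=429 v_max=66 a_max=12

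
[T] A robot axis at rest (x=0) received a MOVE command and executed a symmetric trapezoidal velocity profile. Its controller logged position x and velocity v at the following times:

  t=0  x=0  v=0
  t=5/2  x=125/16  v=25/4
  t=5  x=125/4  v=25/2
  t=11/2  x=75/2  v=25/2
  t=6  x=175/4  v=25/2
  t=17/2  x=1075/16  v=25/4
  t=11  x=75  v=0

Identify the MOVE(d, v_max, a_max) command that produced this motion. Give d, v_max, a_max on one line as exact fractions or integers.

final state: t=11, x=75, v=0 → d = 75
a_max = (25/4−0)/(5/2−0) = 5/2
max v = 25/2 over t∈[5,6] → v_max = 25/2
check: 25/2·(5+1) = 75 ✓

d=75 v_max=25/2 a_max=5/2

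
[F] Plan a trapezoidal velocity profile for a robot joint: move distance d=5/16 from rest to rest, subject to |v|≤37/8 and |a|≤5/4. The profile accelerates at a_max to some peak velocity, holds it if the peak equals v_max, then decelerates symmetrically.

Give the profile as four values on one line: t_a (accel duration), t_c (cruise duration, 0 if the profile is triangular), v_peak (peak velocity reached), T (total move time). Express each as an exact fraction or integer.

t_a=1/2 t_c=0 v_peak=5/8 T=1

vₘ²/aₘ = (37/8)²/(5/4) = 1369/80
5/16 < 1369/80 → triangular
v_peak = √(5/16·5/4) = √(25/64) = 5/8
t_a = (5/8)/(5/4) = 1/2; t_c = 0
T = 2·1/2 = 1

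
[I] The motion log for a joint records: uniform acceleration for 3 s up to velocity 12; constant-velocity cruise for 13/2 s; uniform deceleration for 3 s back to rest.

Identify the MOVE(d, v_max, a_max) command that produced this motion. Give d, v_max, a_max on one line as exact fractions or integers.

a_max = 12/3 = 4
d_a = ½·12·3 = 18; d_c = 12·13/2 = 78
d = 2·18 + 78 = 114
t_c = 13/2 > 0 so v_max = 12

d=114 v_max=12 a_max=4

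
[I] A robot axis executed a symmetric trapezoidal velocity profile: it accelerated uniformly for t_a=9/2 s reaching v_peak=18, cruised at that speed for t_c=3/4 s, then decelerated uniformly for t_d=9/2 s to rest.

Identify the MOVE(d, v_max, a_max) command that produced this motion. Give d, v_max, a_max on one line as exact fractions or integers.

d=189/2 v_max=18 a_max=4

a_max = 18/(9/2) = 4
d_a = ½·18·9/2 = 81/2; d_c = 18·3/4 = 27/2
d = 2·81/2 + 27/2 = 189/2
t_c = 3/4 > 0 ⇒ limit active, v_max = 18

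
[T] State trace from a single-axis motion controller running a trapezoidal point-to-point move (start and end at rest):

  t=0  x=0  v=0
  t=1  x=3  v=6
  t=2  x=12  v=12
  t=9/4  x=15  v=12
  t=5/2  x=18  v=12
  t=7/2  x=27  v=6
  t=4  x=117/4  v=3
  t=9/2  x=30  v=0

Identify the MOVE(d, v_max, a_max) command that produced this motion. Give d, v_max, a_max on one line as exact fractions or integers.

d=30 v_max=12 a_max=6

final state: t=9/2, x=30, v=0 → d = 30
a_max = (6−0)/(1−0) = 6
max v = 12 over t∈[2,5/2] → v_max = 12
check: 12·(2+1/2) = 30 ✓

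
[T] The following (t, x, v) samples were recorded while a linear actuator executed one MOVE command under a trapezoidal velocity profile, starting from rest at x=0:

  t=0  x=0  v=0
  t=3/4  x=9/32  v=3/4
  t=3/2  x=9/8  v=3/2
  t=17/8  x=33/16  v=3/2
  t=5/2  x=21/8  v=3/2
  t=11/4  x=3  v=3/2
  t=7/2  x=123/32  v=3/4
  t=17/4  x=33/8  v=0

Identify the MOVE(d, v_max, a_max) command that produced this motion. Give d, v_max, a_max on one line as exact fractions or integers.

final state: t=17/4, x=33/8, v=0 → d = 33/8
a_max = (3/4−0)/(3/4−0) = 1
max v = 3/2 over t∈[3/2,11/4] → v_max = 3/2
check: 3/2·(3/2+5/4) = 33/8 ✓

d=33/8 v_max=3/2 a_max=1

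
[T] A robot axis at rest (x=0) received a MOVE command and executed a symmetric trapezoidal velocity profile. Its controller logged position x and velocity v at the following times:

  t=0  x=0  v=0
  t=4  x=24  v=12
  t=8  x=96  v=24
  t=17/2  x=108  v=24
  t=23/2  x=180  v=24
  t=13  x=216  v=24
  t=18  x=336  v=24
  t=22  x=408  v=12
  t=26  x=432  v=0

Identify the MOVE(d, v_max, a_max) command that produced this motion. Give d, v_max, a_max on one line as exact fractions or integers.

final state: t=26, x=432, v=0 → d = 432
a_max = (12−0)/(4−0) = 3
max v = 24 over t∈[8,18] → v_max = 24
check: 24·(8+10) = 432 ✓

d=432 v_max=24 a_max=3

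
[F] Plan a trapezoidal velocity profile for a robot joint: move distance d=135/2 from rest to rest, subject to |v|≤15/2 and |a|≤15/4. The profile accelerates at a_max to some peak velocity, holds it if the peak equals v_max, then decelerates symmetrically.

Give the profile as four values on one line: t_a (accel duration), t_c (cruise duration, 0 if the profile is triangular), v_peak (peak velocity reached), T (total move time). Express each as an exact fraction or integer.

(v_max)²/a_max = (15/2)²/(15/4) = 15
135/2 ≥ 15 → trapezoidal
t_a = (15/2)/(15/4) = 2; v_peak = 15/2
d_cruise = 135/2 − 15 = 105/2; t_c = (105/2)/(15/2) = 7
T = 2·2 + 7 = 11

t_a=2 t_c=7 v_peak=15/2 T=11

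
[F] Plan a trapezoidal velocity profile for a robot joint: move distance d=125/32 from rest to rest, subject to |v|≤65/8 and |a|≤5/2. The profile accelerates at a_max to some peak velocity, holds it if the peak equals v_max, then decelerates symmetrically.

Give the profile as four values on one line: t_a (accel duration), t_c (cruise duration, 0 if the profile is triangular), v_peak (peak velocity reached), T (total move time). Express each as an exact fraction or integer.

v_max²/a_max = (65/8)²/(5/2) = 845/32
125/32 < 845/32 ⇒ no cruise
v_peak = √(125/32·5/2) = √(625/64) = 25/8
t_a = (25/8)/(5/2) = 5/4; t_c = 0
T = 2·5/4 = 5/2

t_a=5/4 t_c=0 v_peak=25/8 T=5/2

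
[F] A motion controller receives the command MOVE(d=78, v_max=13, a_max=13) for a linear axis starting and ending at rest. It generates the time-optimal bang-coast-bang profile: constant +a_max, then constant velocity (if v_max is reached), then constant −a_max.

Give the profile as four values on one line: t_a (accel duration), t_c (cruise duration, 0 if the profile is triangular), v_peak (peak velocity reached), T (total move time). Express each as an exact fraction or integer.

v_max²/a_max = 13²/13 = 13
78 ≥ 13 ⇒ cruise phase
t_a = 13/13 = 1; v_peak = 13
d_cruise = 78 − 13 = 65; t_c = 65/13 = 5
T = 2·1 + 5 = 7

t_a=1 t_c=5 v_peak=13 T=7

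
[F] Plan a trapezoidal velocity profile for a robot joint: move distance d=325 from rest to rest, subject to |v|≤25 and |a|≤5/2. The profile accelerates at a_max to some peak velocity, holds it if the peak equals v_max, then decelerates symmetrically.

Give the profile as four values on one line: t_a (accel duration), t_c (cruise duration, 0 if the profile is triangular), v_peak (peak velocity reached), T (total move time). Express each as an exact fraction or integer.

t_a=10 t_c=3 v_peak=25 T=23

vₘ²/aₘ = 25²/(5/2) = 250
325 ≥ 250 so v_max reached
t_a = 25/(5/2) = 10; v_peak = 25
d_cruise = 325 − 250 = 75; t_c = 75/25 = 3
T = 2·10 + 3 = 23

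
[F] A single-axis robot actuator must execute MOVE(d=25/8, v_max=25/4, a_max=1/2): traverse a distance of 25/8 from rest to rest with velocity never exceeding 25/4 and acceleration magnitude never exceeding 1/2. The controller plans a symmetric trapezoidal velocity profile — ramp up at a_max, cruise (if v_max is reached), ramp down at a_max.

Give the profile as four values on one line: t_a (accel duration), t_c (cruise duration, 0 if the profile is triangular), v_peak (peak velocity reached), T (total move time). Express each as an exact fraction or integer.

v_max²/a_max = (25/4)²/(1/2) = 625/8
25/8 < 625/8 so t_c = 0
v_peak = √(25/8·1/2) = √(25/16) = 5/4
t_a = (5/4)/(1/2) = 5/2; t_c = 0
T = 2·5/2 = 5

t_a=5/2 t_c=0 v_peak=5/4 T=5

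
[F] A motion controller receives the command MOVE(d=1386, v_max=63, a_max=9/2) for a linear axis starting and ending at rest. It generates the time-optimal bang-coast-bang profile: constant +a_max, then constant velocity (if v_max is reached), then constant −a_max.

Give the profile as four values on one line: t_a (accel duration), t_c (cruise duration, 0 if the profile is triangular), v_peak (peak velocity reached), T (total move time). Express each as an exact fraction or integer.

t_a=14 t_c=8 v_peak=63 T=36

vₘ²/aₘ = 63²/(9/2) = 882
1386 ≥ 882 ⇒ cruise phase
t_a = 63/(9/2) = 14; v_peak = 63
d_cruise = 1386 − 882 = 504; t_c = 504/63 = 8
T = 2·14 + 8 = 36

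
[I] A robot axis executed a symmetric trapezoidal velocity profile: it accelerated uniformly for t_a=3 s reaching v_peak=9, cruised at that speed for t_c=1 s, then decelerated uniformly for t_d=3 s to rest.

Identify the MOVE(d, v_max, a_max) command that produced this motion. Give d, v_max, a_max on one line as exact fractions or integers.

a_max = 9/3 = 3
d_a = ½·9·3 = 27/2; d_c = 9·1 = 9
d = 2·27/2 + 9 = 36
t_c = 1 > 0 ⇒ limit active, v_max = 9

d=36 v_max=9 a_max=3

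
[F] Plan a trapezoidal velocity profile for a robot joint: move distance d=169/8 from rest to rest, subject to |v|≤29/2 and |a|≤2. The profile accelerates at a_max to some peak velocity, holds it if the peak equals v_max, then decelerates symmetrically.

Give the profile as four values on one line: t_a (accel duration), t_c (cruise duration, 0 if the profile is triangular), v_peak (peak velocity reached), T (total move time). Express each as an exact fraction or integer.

v_max²/a_max = (29/2)²/2 = 841/8
169/8 < 841/8 ⇒ no cruise
v_peak = √(169/8·2) = √(169/4) = 13/2
t_a = (13/2)/2 = 13/4; t_c = 0
T = 2·13/4 = 13/2

t_a=13/4 t_c=0 v_peak=13/2 T=13/2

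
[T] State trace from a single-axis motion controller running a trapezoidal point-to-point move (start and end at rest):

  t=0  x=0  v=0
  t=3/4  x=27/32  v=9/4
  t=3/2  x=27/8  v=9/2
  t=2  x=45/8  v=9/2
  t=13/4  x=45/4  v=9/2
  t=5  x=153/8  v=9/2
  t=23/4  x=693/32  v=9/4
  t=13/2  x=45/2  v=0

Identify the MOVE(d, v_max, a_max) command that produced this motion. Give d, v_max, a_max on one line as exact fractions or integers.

d=45/2 v_max=9/2 a_max=3

final state: t=13/2, x=45/2, v=0 → d = 45/2
a_max = (9/4−0)/(3/4−0) = 3
max v = 9/2 over t∈[3/2,5] → v_max = 9/2
check: 9/2·(3/2+7/2) = 45/2 ✓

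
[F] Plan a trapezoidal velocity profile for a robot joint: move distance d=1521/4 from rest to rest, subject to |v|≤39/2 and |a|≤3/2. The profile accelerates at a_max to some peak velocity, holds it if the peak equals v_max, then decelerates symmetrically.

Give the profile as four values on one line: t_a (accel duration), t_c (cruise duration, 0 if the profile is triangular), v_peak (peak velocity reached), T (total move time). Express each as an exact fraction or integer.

t_a=13 t_c=13/2 v_peak=39/2 T=65/2

vₘ²/aₘ = (39/2)²/(3/2) = 507/2
1521/4 ≥ 507/2 → trapezoidal
t_a = (39/2)/(3/2) = 13; v_peak = 39/2
d_cruise = 1521/4 − 507/2 = 507/4; t_c = (507/4)/(39/2) = 13/2
T = 2·13 + 13/2 = 65/2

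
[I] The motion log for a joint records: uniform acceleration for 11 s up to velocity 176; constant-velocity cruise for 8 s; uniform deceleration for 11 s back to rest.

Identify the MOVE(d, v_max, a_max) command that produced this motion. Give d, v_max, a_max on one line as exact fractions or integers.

a_max = 176/11 = 16
d_a = ½·176·11 = 968; d_c = 176·8 = 1408
d = 2·968 + 1408 = 3344
t_c = 8 > 0 so v_max = 176

d=3344 v_max=176 a_max=16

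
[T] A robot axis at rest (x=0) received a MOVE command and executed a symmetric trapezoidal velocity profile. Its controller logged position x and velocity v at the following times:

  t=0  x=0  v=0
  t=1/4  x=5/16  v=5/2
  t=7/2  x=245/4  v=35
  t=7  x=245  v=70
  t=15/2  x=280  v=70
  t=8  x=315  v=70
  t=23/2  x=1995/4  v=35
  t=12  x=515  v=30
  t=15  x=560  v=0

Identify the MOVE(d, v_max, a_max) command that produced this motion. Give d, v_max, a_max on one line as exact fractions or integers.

final state: t=15, x=560, v=0 → d = 560
a_max = (5/2−0)/(1/4−0) = 10
max v = 70 over t∈[7,8] → v_max = 70
check: 70·(7+1) = 560 ✓

d=560 v_max=70 a_max=10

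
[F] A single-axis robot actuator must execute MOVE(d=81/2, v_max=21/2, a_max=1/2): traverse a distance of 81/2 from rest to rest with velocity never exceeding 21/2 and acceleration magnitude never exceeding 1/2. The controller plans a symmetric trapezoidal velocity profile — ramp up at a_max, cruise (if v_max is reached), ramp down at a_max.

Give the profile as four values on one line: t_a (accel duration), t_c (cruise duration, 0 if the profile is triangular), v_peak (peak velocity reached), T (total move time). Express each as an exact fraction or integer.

v_max²/a_max = (21/2)²/(1/2) = 441/2
81/2 < 441/2 → triangular
v_peak = √(81/2·1/2) = √(81/4) = 9/2
t_a = (9/2)/(1/2) = 9; t_c = 0
T = 2·9 = 18

t_a=9 t_c=0 v_peak=9/2 T=18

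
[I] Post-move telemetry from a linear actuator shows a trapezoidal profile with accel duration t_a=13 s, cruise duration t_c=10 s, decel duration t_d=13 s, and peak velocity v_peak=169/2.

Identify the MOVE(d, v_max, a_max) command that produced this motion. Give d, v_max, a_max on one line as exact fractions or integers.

d=3887/2 v_max=169/2 a_max=13/2

a_max = (169/2)/13 = 13/2
d_a = ½·169/2·13 = 2197/4; d_c = 169/2·10 = 845
d = 2·2197/4 + 845 = 3887/2
t_c = 10 > 0 so v_max = 169/2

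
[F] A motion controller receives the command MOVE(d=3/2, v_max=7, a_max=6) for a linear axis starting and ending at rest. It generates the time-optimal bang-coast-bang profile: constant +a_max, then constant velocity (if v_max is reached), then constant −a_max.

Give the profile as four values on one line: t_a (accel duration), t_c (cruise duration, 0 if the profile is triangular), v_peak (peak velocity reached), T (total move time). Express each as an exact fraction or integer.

t_a=1/2 t_c=0 v_peak=3 T=1

vₘ²/aₘ = 7²/6 = 49/6
3/2 < 49/6 → triangular
v_peak = √(3/2·6) = √9 = 3
t_a = 3/6 = 1/2; t_c = 0
T = 2·1/2 = 1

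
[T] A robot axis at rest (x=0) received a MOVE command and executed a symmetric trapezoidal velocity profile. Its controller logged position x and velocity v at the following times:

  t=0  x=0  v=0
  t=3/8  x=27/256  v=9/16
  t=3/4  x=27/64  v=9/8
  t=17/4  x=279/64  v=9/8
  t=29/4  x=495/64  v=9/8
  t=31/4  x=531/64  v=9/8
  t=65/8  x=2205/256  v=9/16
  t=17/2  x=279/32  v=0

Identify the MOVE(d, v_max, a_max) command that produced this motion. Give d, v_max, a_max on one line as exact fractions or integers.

d=279/32 v_max=9/8 a_max=3/2

final state: t=17/2, x=279/32, v=0 → d = 279/32
a_max = (9/16−0)/(3/8−0) = 3/2
max v = 9/8 over t∈[3/4,31/4] → v_max = 9/8
check: 9/8·(3/4+7) = 279/32 ✓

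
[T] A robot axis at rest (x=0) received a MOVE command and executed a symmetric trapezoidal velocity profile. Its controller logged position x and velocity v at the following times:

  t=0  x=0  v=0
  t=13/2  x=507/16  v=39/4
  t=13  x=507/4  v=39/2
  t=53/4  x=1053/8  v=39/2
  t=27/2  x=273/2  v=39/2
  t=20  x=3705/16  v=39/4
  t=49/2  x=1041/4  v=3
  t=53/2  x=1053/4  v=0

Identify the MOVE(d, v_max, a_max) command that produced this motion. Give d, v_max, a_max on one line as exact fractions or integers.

d=1053/4 v_max=39/2 a_max=3/2

final state: t=53/2, x=1053/4, v=0 → d = 1053/4
a_max = (39/4−0)/(13/2−0) = 3/2
max v = 39/2 over t∈[13,27/2] → v_max = 39/2
check: 39/2·(13+1/2) = 1053/4 ✓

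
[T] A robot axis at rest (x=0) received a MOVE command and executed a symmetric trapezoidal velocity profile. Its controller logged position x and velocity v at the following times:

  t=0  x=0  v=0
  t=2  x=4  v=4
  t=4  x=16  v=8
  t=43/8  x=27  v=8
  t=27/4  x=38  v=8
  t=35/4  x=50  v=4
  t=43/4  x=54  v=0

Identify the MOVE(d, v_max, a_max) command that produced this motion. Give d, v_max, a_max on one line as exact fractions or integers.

d=54 v_max=8 a_max=2

final state: t=43/4, x=54, v=0 → d = 54
a_max = (4−0)/(2−0) = 2
max v = 8 over t∈[4,27/4] → v_max = 8
check: 8·(4+11/4) = 54 ✓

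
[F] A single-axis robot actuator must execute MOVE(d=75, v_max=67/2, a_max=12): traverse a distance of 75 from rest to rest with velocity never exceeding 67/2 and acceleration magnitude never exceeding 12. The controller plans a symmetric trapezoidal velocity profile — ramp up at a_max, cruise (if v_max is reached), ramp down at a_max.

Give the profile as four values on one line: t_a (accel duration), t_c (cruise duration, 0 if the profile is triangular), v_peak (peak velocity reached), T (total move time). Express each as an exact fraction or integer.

v_max²/a_max = (67/2)²/12 = 4489/48
75 < 4489/48 so t_c = 0
v_peak = √(75·12) = √900 = 30
t_a = 30/12 = 5/2; t_c = 0
T = 2·5/2 = 5

t_a=5/2 t_c=0 v_peak=30 T=5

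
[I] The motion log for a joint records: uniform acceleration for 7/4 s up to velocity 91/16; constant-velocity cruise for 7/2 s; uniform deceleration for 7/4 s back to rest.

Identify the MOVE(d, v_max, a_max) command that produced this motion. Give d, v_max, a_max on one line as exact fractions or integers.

a_max = (91/16)/(7/4) = 13/4
d_a = ½·91/16·7/4 = 637/128; d_c = 91/16·7/2 = 637/32
d = 2·637/128 + 637/32 = 1911/64
t_c = 7/2 > 0 so v_max = 91/16

d=1911/64 v_max=91/16 a_max=13/4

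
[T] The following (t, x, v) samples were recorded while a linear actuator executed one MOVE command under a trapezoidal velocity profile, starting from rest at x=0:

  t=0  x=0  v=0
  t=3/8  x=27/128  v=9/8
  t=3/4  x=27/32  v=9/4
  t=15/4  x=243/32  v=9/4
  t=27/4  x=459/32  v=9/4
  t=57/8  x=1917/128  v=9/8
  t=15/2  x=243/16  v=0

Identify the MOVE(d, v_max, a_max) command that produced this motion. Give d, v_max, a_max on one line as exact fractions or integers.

final state: t=15/2, x=243/16, v=0 → d = 243/16
a_max = (9/8−0)/(3/8−0) = 3
max v = 9/4 over t∈[3/4,27/4] → v_max = 9/4
check: 9/4·(3/4+6) = 243/16 ✓

d=243/16 v_max=9/4 a_max=3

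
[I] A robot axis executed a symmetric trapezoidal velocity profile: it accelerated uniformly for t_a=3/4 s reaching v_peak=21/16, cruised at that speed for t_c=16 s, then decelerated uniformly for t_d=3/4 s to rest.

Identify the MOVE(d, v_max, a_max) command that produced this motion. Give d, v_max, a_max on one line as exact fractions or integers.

d=1407/64 v_max=21/16 a_max=7/4

a_max = (21/16)/(3/4) = 7/4
d_a = ½·21/16·3/4 = 63/128; d_c = 21/16·16 = 21
d = 2·63/128 + 21 = 1407/64
t_c = 16 > 0 → v_max = v_peak = 21/16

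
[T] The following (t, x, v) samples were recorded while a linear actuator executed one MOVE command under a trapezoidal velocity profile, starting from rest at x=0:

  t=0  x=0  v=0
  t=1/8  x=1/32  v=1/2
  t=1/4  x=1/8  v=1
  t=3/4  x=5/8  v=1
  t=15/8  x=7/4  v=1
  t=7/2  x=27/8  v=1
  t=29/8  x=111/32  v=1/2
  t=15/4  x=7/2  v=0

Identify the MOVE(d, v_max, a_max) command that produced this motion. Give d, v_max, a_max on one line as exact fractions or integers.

d=7/2 v_max=1 a_max=4

final state: t=15/4, x=7/2, v=0 → d = 7/2
a_max = (1/2−0)/(1/8−0) = 4
max v = 1 over t∈[1/4,7/2] → v_max = 1
check: 1·(1/4+13/4) = 7/2 ✓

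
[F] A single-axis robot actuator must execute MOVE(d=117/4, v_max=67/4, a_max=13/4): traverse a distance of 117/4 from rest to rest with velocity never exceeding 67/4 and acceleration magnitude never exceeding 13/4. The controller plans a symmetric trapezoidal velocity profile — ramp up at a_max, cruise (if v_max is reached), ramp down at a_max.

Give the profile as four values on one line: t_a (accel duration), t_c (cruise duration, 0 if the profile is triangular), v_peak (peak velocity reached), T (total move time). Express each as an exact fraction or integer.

t_a=3 t_c=0 v_peak=39/4 T=6

v_max²/a_max = (67/4)²/(13/4) = 4489/52
117/4 < 4489/52 ⇒ no cruise
v_peak = √(117/4·13/4) = √(1521/16) = 39/4
t_a = (39/4)/(13/4) = 3; t_c = 0
T = 2·3 = 6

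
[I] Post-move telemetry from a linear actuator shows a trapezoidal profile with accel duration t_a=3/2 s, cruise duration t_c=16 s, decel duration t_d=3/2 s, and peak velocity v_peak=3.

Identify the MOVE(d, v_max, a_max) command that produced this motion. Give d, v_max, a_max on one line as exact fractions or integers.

a_max = 3/(3/2) = 2
d_a = ½·3·3/2 = 9/4; d_c = 3·16 = 48
d = 2·9/4 + 48 = 105/2
t_c = 16 > 0 so v_max = 3

d=105/2 v_max=3 a_max=2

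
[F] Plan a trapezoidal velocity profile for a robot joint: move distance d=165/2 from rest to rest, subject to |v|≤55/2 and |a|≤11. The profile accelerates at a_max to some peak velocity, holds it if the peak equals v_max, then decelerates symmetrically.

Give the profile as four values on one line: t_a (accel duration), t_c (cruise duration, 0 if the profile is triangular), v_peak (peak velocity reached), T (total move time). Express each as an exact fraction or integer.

t_a=5/2 t_c=1/2 v_peak=55/2 T=11/2

v_max²/a_max = (55/2)²/11 = 275/4
165/2 ≥ 275/4 so v_max reached
t_a = (55/2)/11 = 5/2; v_peak = 55/2
d_cruise = 165/2 − 275/4 = 55/4; t_c = (55/4)/(55/2) = 1/2
T = 2·5/2 + 1/2 = 11/2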